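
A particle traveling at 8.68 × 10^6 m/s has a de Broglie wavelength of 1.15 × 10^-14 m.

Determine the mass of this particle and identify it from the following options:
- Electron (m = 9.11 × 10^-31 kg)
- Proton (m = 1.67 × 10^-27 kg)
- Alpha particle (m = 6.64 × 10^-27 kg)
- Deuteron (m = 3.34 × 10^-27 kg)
The particle is an alpha particle.

From λ = h/(mv), solve for mass:

m = h/(λv)
m = (6.626 × 10^-34 J·s) / (1.15 × 10^-14 m × 8.68 × 10^6 m/s)
m = 6.64 × 10^-27 kg

Comparing with the listed masses, this is closest to an alpha particle.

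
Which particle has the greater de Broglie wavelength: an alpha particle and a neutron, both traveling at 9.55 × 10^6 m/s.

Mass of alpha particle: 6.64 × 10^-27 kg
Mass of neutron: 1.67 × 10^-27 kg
The neutron has the longer wavelength.

Using λ = h/(mv), since both particles have the same velocity, the wavelength depends only on mass.

For alpha particle: λ₁ = h/(m₁v) = 1.04 × 10^-14 m
For neutron: λ₂ = h/(m₂v) = 4.15 × 10^-14 m

Since λ ∝ 1/m at constant velocity, the lighter particle has the longer wavelength.

The neutron has the longer de Broglie wavelength.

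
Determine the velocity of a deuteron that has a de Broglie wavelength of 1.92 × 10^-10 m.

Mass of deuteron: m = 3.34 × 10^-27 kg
1.03 × 10^3 m/s

From the de Broglie relation λ = h/(mv), we solve for v:

v = h/(mλ)
v = (6.626 × 10^-34 J·s) / (3.34 × 10^-27 kg × 1.92 × 10^-10 m)
v = 1.03 × 10^3 m/s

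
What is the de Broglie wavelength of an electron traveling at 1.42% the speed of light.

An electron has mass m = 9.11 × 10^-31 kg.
1.71 × 10^-10 m

Using the de Broglie relation λ = h/(mv):

v = 1.42% × c = 4.257 × 10^6 m/s

λ = h/(mv)
λ = (6.626 × 10^-34 J·s) / (9.11 × 10^-31 kg × 4.257 × 10^6 m/s)
λ = 1.71 × 10^-10 m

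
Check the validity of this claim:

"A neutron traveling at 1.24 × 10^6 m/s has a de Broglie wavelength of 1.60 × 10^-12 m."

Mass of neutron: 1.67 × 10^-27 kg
False

The claim is incorrect.

Using λ = h/(mv):
λ = (6.626 × 10^-34 J·s) / (1.67 × 10^-27 kg × 1.24 × 10^6 m/s)
λ = 3.20 × 10^-13 m

The actual wavelength differs from the claimed 1.60 × 10^-12 m.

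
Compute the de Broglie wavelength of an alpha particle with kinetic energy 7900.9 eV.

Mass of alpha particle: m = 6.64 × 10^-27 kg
1.62 × 10^-13 m

Using λ = h/√(2mKE):

First convert KE to Joules: KE = 7900.9 eV = 1.266 × 10^-15 J

λ = h/√(2mKE)
λ = (6.626 × 10^-34 J·s) / √(2 × 6.64 × 10^-27 kg × 1.266 × 10^-15 J)
λ = 1.62 × 10^-13 m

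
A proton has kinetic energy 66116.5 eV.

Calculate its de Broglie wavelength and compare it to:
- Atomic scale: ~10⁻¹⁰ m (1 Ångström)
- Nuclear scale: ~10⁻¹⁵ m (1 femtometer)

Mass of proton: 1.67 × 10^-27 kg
λ = 1.11 × 10^-13 m, which is between nuclear and atomic scales.

Using λ = h/√(2mKE):

KE = 66116.5 eV = 1.059 × 10^-14 J

λ = h/√(2mKE)
λ = (6.626 × 10^-34 J·s) / √(2 × 1.67 × 10^-27 kg × 1.059 × 10^-14 J)
λ = 1.11 × 10^-13 m

Comparison:
- Atomic scale (10⁻¹⁰ m): λ is 0.0011× this size
- Nuclear scale (10⁻¹⁵ m): λ is 1.1e+02× this size

The wavelength is between nuclear and atomic scales.

This wavelength is appropriate for probing atomic structure but too large for nuclear physics experiments.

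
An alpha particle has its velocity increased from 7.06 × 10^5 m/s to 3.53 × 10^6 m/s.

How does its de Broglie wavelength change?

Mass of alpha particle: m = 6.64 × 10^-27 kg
The wavelength decreases by a factor of 5.

Using λ = h/(mv):

Initial wavelength: λ₁ = h/(mv₁) = 1.41 × 10^-13 m
Final wavelength: λ₂ = h/(mv₂) = 2.83 × 10^-14 m

Since λ ∝ 1/v, when velocity increases by a factor of 5, the wavelength decreases by a factor of 5.

λ₂/λ₁ = v₁/v₂ = 1/5

The wavelength decreases by a factor of 5.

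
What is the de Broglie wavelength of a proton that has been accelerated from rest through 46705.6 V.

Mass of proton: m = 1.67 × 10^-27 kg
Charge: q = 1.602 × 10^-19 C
1.33 × 10^-13 m

When a particle is accelerated through voltage V, it gains kinetic energy KE = qV.

The de Broglie wavelength is then λ = h/√(2mqV):

λ = h/√(2mqV)
λ = (6.626 × 10^-34 J·s) / √(2 × 1.67 × 10^-27 kg × 1.602 × 10^-19 C × 46705.6 V)
λ = 1.33 × 10^-13 m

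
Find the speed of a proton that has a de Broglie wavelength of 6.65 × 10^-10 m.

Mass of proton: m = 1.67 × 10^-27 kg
5.97 × 10^2 m/s

From the de Broglie relation λ = h/(mv), we solve for v:

v = h/(mλ)
v = (6.626 × 10^-34 J·s) / (1.67 × 10^-27 kg × 6.65 × 10^-10 m)
v = 5.97 × 10^2 m/s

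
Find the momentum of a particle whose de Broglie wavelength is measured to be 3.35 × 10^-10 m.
1.98 × 10^-24 kg·m/s

From the de Broglie relation λ = h/p, we solve for p:

p = h/λ
p = (6.626 × 10^-34 J·s) / (3.35 × 10^-10 m)
p = 1.98 × 10^-24 kg·m/s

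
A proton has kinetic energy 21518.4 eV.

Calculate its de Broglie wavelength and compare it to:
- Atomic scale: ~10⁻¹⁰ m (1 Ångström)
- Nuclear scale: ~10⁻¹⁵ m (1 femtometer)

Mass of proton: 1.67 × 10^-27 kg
λ = 1.95 × 10^-13 m, which is between nuclear and atomic scales.

Using λ = h/√(2mKE):

KE = 21518.4 eV = 3.448 × 10^-15 J

λ = h/√(2mKE)
λ = (6.626 × 10^-34 J·s) / √(2 × 1.67 × 10^-27 kg × 3.448 × 10^-15 J)
λ = 1.95 × 10^-13 m

Comparison:
- Atomic scale (10⁻¹⁰ m): λ is 0.002× this size
- Nuclear scale (10⁻¹⁵ m): λ is 2e+02× this size

The wavelength is between nuclear and atomic scales.

This wavelength is appropriate for probing atomic structure but too large for nuclear physics experiments.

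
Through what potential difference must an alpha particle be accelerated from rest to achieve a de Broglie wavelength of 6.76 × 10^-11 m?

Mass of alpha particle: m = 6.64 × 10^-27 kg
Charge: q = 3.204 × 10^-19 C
2.26 × 10^-2 V

From λ = h/√(2mqV), we solve for V:

λ² = h²/(2mqV)
V = h²/(2mqλ²)
V = (6.626 × 10^-34 J·s)² / (2 × 6.64 × 10^-27 kg × 3.204 × 10^-19 C × (6.76 × 10^-11 m)²)
V = 2.26 × 10^-2 V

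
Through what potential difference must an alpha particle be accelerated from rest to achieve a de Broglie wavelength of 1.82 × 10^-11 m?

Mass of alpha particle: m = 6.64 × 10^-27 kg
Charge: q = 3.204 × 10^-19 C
3.12 × 10^-1 V

From λ = h/√(2mqV), we solve for V:

λ² = h²/(2mqV)
V = h²/(2mqλ²)
V = (6.626 × 10^-34 J·s)² / (2 × 6.64 × 10^-27 kg × 3.204 × 10^-19 C × (1.82 × 10^-11 m)²)
V = 3.12 × 10^-1 V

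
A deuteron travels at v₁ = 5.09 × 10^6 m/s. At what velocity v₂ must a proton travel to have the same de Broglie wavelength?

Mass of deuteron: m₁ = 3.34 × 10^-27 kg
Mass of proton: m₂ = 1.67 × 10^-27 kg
v₂ = 1.02 × 10^7 m/s

For equal de Broglie wavelengths: λ₁ = λ₂

h/(m₁v₁) = h/(m₂v₂)
m₁v₁ = m₂v₂
v₂ = v₁ · (m₁/m₂)

v₂ = 5.09 × 10^6 m/s × (3.34 × 10^-27 kg / 1.67 × 10^-27 kg)
v₂ = 1.02 × 10^7 m/s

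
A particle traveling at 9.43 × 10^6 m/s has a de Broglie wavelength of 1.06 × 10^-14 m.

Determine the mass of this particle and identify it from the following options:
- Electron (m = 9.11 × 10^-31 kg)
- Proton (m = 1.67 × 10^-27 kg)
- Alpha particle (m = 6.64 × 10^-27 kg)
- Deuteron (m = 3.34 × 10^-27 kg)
The particle is an alpha particle.

From λ = h/(mv), solve for mass:

m = h/(λv)
m = (6.626 × 10^-34 J·s) / (1.06 × 10^-14 m × 9.43 × 10^6 m/s)
m = 6.63 × 10^-27 kg

Comparing with the listed masses, this is closest to an alpha particle.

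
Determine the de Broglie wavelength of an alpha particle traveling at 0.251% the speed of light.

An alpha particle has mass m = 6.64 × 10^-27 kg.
1.33 × 10^-13 m

Using the de Broglie relation λ = h/(mv):

v = 0.251% × c = 7.525 × 10^5 m/s

λ = h/(mv)
λ = (6.626 × 10^-34 J·s) / (6.64 × 10^-27 kg × 7.525 × 10^5 m/s)
λ = 1.33 × 10^-13 m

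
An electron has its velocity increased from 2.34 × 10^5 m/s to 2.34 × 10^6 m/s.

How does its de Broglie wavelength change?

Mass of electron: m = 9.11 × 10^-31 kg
The wavelength decreases by a factor of 10.

Using λ = h/(mv):

Initial wavelength: λ₁ = h/(mv₁) = 3.11 × 10^-9 m
Final wavelength: λ₂ = h/(mv₂) = 3.11 × 10^-10 m

Since λ ∝ 1/v, when velocity increases by a factor of 10, the wavelength decreases by a factor of 10.

λ₂/λ₁ = v₁/v₂ = 1/10

The wavelength decreases by a factor of 10.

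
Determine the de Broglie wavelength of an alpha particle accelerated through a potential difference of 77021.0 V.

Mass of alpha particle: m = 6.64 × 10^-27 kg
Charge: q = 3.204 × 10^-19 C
3.66 × 10^-14 m

When a particle is accelerated through voltage V, it gains kinetic energy KE = qV.

The de Broglie wavelength is then λ = h/√(2mqV):

λ = h/√(2mqV)
λ = (6.626 × 10^-34 J·s) / √(2 × 6.64 × 10^-27 kg × 3.204 × 10^-19 C × 77021.0 V)
λ = 3.66 × 10^-14 m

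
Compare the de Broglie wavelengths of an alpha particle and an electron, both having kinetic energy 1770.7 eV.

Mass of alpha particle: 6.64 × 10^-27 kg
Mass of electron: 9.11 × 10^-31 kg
The electron has the longer wavelength.

Using λ = h/√(2mKE):

For alpha particle: λ₁ = h/√(2m₁KE) = 3.41 × 10^-13 m
For electron: λ₂ = h/√(2m₂KE) = 2.91 × 10^-11 m

Since λ ∝ 1/√m at constant kinetic energy, the lighter particle has the longer wavelength.

The electron has the longer de Broglie wavelength.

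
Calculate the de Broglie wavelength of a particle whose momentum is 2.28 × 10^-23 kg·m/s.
2.91 × 10^-11 m

Using the de Broglie relation λ = h/p:

λ = h/p
λ = (6.626 × 10^-34 J·s) / (2.28 × 10^-23 kg·m/s)
λ = 2.91 × 10^-11 m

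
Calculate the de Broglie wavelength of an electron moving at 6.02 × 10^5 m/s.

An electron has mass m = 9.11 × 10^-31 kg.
1.21 × 10^-9 m

Using the de Broglie relation λ = h/(mv):

λ = h/(mv)
λ = (6.626 × 10^-34 J·s) / (9.11 × 10^-31 kg × 6.02 × 10^5 m/s)
λ = 1.21 × 10^-9 m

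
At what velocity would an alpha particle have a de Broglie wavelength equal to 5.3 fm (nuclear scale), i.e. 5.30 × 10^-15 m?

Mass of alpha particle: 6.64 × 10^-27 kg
1.88 × 10^7 m/s

From λ = h/(mv), solve for v:

v = h/(mλ)
v = (6.626 × 10^-34 J·s) / (6.64 × 10^-27 kg × 5.30 × 10^-15 m)
v = 1.88 × 10^7 m/s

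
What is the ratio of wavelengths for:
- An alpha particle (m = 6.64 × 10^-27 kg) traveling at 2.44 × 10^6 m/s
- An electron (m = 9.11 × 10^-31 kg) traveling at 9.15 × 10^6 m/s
λ₁/λ₂ = 5.14 × 10^-4

Using λ = h/(mv):

λ₁ = h/(m₁v₁) = 4.09 × 10^-14 m
λ₂ = h/(m₂v₂) = 7.95 × 10^-11 m

Ratio λ₁/λ₂ = (m₂v₂)/(m₁v₁)
         = (9.11 × 10^-31 kg × 9.15 × 10^6 m/s) / (6.64 × 10^-27 kg × 2.44 × 10^6 m/s)
         = 5.14 × 10^-4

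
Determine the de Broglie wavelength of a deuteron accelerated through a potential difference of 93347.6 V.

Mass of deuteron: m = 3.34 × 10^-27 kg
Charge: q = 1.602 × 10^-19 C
6.63 × 10^-14 m

When a particle is accelerated through voltage V, it gains kinetic energy KE = qV.

The de Broglie wavelength is then λ = h/√(2mqV):

λ = h/√(2mqV)
λ = (6.626 × 10^-34 J·s) / √(2 × 3.34 × 10^-27 kg × 1.602 × 10^-19 C × 93347.6 V)
λ = 6.63 × 10^-14 m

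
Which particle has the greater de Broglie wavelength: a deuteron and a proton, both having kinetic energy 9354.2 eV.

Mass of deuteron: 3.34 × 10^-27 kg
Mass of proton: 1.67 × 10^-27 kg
The proton has the longer wavelength.

Using λ = h/√(2mKE):

For deuteron: λ₁ = h/√(2m₁KE) = 2.09 × 10^-13 m
For proton: λ₂ = h/√(2m₂KE) = 2.96 × 10^-13 m

Since λ ∝ 1/√m at constant kinetic energy, the lighter particle has the longer wavelength.

The proton has the longer de Broglie wavelength.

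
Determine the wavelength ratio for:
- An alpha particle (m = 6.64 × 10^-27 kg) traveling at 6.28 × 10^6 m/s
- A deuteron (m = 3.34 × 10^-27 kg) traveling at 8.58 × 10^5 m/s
λ₁/λ₂ = 0.0687

Using λ = h/(mv):

λ₁ = h/(m₁v₁) = 1.59 × 10^-14 m
λ₂ = h/(m₂v₂) = 2.31 × 10^-13 m

Ratio λ₁/λ₂ = (m₂v₂)/(m₁v₁)
         = (3.34 × 10^-27 kg × 8.58 × 10^5 m/s) / (6.64 × 10^-27 kg × 6.28 × 10^6 m/s)
         = 0.0687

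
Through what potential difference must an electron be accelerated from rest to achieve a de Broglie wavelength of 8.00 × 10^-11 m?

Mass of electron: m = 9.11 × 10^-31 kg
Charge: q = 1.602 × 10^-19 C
235 V

From λ = h/√(2mqV), we solve for V:

λ² = h²/(2mqV)
V = h²/(2mqλ²)
V = (6.626 × 10^-34 J·s)² / (2 × 9.11 × 10^-31 kg × 1.602 × 10^-19 C × (8.00 × 10^-11 m)²)
V = 235 V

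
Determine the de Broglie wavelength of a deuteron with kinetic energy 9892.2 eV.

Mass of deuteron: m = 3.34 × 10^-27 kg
2.04 × 10^-13 m

Using λ = h/√(2mKE):

First convert KE to Joules: KE = 9892.2 eV = 1.585 × 10^-15 J

λ = h/√(2mKE)
λ = (6.626 × 10^-34 J·s) / √(2 × 3.34 × 10^-27 kg × 1.585 × 10^-15 J)
λ = 2.04 × 10^-13 m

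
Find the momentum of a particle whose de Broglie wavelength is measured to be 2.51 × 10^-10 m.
2.64 × 10^-24 kg·m/s

From the de Broglie relation λ = h/p, we solve for p:

p = h/λ
p = (6.626 × 10^-34 J·s) / (2.51 × 10^-10 m)
p = 2.64 × 10^-24 kg·m/s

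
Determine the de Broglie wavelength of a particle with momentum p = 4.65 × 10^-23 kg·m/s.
1.42 × 10^-11 m

Using the de Broglie relation λ = h/p:

λ = h/p
λ = (6.626 × 10^-34 J·s) / (4.65 × 10^-23 kg·m/s)
λ = 1.42 × 10^-11 m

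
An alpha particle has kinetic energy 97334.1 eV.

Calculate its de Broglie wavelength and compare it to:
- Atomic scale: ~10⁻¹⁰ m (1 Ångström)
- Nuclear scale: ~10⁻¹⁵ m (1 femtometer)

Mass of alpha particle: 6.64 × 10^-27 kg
λ = 4.60 × 10^-14 m, which is between nuclear and atomic scales.

Using λ = h/√(2mKE):

KE = 97334.1 eV = 1.559 × 10^-14 J

λ = h/√(2mKE)
λ = (6.626 × 10^-34 J·s) / √(2 × 6.64 × 10^-27 kg × 1.559 × 10^-14 J)
λ = 4.60 × 10^-14 m

Comparison:
- Atomic scale (10⁻¹⁰ m): λ is 0.00046× this size
- Nuclear scale (10⁻¹⁵ m): λ is 46× this size

The wavelength is between nuclear and atomic scales.

This wavelength is appropriate for probing atomic structure but too large for nuclear physics experiments.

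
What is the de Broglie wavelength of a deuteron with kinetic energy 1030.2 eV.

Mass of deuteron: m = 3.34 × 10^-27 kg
6.31 × 10^-13 m

Using λ = h/√(2mKE):

First convert KE to Joules: KE = 1030.2 eV = 1.651 × 10^-16 J

λ = h/√(2mKE)
λ = (6.626 × 10^-34 J·s) / √(2 × 3.34 × 10^-27 kg × 1.651 × 10^-16 J)
λ = 6.31 × 10^-13 m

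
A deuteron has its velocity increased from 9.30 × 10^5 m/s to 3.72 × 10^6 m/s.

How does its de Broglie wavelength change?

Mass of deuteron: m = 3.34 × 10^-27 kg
The wavelength decreases by a factor of 4.

Using λ = h/(mv):

Initial wavelength: λ₁ = h/(mv₁) = 2.13 × 10^-13 m
Final wavelength: λ₂ = h/(mv₂) = 5.33 × 10^-14 m

Since λ ∝ 1/v, when velocity increases by a factor of 4, the wavelength decreases by a factor of 4.

λ₂/λ₁ = v₁/v₂ = 1/4

The wavelength decreases by a factor of 4.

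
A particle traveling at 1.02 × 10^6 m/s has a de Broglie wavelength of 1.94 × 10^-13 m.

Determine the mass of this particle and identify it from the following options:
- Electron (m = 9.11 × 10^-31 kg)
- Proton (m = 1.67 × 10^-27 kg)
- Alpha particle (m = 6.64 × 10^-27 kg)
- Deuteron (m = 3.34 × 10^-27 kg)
The particle is a deuteron.

From λ = h/(mv), solve for mass:

m = h/(λv)
m = (6.626 × 10^-34 J·s) / (1.94 × 10^-13 m × 1.02 × 10^6 m/s)
m = 3.35 × 10^-27 kg

Comparing with the listed masses, this is closest to a deuteron.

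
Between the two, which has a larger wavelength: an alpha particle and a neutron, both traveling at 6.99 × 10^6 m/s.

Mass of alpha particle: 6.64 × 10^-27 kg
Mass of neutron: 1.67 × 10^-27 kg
The neutron has the longer wavelength.

Using λ = h/(mv), since both particles have the same velocity, the wavelength depends only on mass.

For alpha particle: λ₁ = h/(m₁v) = 1.43 × 10^-14 m
For neutron: λ₂ = h/(m₂v) = 5.68 × 10^-14 m

Since λ ∝ 1/m at constant velocity, the lighter particle has the longer wavelength.

The neutron has the longer de Broglie wavelength.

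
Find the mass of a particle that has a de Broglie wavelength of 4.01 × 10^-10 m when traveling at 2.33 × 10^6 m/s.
7.09 × 10^-31 kg

From the de Broglie relation λ = h/(mv), we solve for m:

m = h/(λv)
m = (6.626 × 10^-34 J·s) / (4.01 × 10^-10 m × 2.33 × 10^6 m/s)
m = 7.09 × 10^-31 kg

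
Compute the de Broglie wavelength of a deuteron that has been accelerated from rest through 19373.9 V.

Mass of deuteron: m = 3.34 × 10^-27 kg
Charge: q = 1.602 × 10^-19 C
1.46 × 10^-13 m

When a particle is accelerated through voltage V, it gains kinetic energy KE = qV.

The de Broglie wavelength is then λ = h/√(2mqV):

λ = h/√(2mqV)
λ = (6.626 × 10^-34 J·s) / √(2 × 3.34 × 10^-27 kg × 1.602 × 10^-19 C × 19373.9 V)
λ = 1.46 × 10^-13 m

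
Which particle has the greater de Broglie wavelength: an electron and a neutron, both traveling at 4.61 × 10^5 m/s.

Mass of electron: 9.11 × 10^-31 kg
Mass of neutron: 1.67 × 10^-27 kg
The electron has the longer wavelength.

Using λ = h/(mv), since both particles have the same velocity, the wavelength depends only on mass.

For electron: λ₁ = h/(m₁v) = 1.58 × 10^-9 m
For neutron: λ₂ = h/(m₂v) = 8.61 × 10^-13 m

Since λ ∝ 1/m at constant velocity, the lighter particle has the longer wavelength.

The electron has the longer de Broglie wavelength.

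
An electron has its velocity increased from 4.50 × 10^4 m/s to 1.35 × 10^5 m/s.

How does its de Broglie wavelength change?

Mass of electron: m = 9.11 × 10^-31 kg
The wavelength decreases by a factor of 3.

Using λ = h/(mv):

Initial wavelength: λ₁ = h/(mv₁) = 1.62 × 10^-8 m
Final wavelength: λ₂ = h/(mv₂) = 5.39 × 10^-9 m

Since λ ∝ 1/v, when velocity increases by a factor of 3, the wavelength decreases by a factor of 3.

λ₂/λ₁ = v₁/v₂ = 1/3

The wavelength decreases by a factor of 3.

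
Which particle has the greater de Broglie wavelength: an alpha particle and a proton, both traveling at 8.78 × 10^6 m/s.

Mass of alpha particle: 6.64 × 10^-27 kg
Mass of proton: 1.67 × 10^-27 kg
The proton has the longer wavelength.

Using λ = h/(mv), since both particles have the same velocity, the wavelength depends only on mass.

For alpha particle: λ₁ = h/(m₁v) = 1.14 × 10^-14 m
For proton: λ₂ = h/(m₂v) = 4.52 × 10^-14 m

Since λ ∝ 1/m at constant velocity, the lighter particle has the longer wavelength.

The proton has the longer de Broglie wavelength.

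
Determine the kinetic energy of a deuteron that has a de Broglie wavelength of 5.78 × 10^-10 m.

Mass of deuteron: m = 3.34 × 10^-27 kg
1.97 × 10^-22 J (or 1.23 × 10^-3 eV)

From λ = h/√(2mKE), we solve for KE:

λ² = h²/(2mKE)
KE = h²/(2mλ²)
KE = (6.626 × 10^-34 J·s)² / (2 × 3.34 × 10^-27 kg × (5.78 × 10^-10 m)²)
KE = 1.97 × 10^-22 J
KE = 1.23 × 10^-3 eV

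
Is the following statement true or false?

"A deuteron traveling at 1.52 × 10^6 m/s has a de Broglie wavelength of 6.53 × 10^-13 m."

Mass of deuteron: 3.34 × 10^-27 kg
False

The claim is incorrect.

Using λ = h/(mv):
λ = (6.626 × 10^-34 J·s) / (3.34 × 10^-27 kg × 1.52 × 10^6 m/s)
λ = 1.31 × 10^-13 m

The actual wavelength differs from the claimed 6.53 × 10^-13 m.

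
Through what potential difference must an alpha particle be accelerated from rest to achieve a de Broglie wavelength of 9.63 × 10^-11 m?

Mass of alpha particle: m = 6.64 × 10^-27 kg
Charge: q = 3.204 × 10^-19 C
1.11 × 10^-2 V

From λ = h/√(2mqV), we solve for V:

λ² = h²/(2mqV)
V = h²/(2mqλ²)
V = (6.626 × 10^-34 J·s)² / (2 × 6.64 × 10^-27 kg × 3.204 × 10^-19 C × (9.63 × 10^-11 m)²)
V = 1.11 × 10^-2 V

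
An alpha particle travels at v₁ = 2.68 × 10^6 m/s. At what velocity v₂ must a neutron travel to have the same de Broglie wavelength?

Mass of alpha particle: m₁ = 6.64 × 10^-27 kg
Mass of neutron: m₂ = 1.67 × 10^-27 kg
v₂ = 1.07 × 10^7 m/s

For equal de Broglie wavelengths: λ₁ = λ₂

h/(m₁v₁) = h/(m₂v₂)
m₁v₁ = m₂v₂
v₂ = v₁ · (m₁/m₂)

v₂ = 2.68 × 10^6 m/s × (6.64 × 10^-27 kg / 1.67 × 10^-27 kg)
v₂ = 1.07 × 10^7 m/s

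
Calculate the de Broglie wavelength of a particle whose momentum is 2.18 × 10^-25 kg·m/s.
3.04 × 10^-9 m

Using the de Broglie relation λ = h/p:

λ = h/p
λ = (6.626 × 10^-34 J·s) / (2.18 × 10^-25 kg·m/s)
λ = 3.04 × 10^-9 m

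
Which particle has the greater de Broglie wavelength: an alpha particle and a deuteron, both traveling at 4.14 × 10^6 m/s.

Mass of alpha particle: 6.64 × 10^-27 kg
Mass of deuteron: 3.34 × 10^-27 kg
The deuteron has the longer wavelength.

Using λ = h/(mv), since both particles have the same velocity, the wavelength depends only on mass.

For alpha particle: λ₁ = h/(m₁v) = 2.41 × 10^-14 m
For deuteron: λ₂ = h/(m₂v) = 4.79 × 10^-14 m

Since λ ∝ 1/m at constant velocity, the lighter particle has the longer wavelength.

The deuteron has the longer de Broglie wavelength.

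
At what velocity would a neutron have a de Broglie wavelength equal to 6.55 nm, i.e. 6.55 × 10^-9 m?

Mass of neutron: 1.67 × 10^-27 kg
6.06 × 10^1 m/s

From λ = h/(mv), solve for v:

v = h/(mλ)
v = (6.626 × 10^-34 J·s) / (1.67 × 10^-27 kg × 6.55 × 10^-9 m)
v = 6.06 × 10^1 m/s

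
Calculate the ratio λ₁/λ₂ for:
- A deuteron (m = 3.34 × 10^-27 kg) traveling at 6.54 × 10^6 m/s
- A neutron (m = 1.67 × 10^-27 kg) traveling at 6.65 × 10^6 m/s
λ₁/λ₂ = 0.508

Using λ = h/(mv):

λ₁ = h/(m₁v₁) = 3.03 × 10^-14 m
λ₂ = h/(m₂v₂) = 5.97 × 10^-14 m

Ratio λ₁/λ₂ = (m₂v₂)/(m₁v₁)
         = (1.67 × 10^-27 kg × 6.65 × 10^6 m/s) / (3.34 × 10^-27 kg × 6.54 × 10^6 m/s)
         = 0.508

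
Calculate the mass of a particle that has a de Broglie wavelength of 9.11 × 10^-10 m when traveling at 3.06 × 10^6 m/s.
2.38 × 10^-31 kg

From the de Broglie relation λ = h/(mv), we solve for m:

m = h/(λv)
m = (6.626 × 10^-34 J·s) / (9.11 × 10^-10 m × 3.06 × 10^6 m/s)
m = 2.38 × 10^-31 kg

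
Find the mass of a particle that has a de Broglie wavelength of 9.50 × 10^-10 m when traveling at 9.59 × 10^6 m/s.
7.27 × 10^-32 kg

From the de Broglie relation λ = h/(mv), we solve for m:

m = h/(λv)
m = (6.626 × 10^-34 J·s) / (9.50 × 10^-10 m × 9.59 × 10^6 m/s)
m = 7.27 × 10^-32 kg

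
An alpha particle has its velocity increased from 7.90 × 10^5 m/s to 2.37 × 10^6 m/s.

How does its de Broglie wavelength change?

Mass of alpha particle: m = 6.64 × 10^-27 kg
The wavelength decreases by a factor of 3.

Using λ = h/(mv):

Initial wavelength: λ₁ = h/(mv₁) = 1.26 × 10^-13 m
Final wavelength: λ₂ = h/(mv₂) = 4.21 × 10^-14 m

Since λ ∝ 1/v, when velocity increases by a factor of 3, the wavelength decreases by a factor of 3.

λ₂/λ₁ = v₁/v₂ = 1/3

The wavelength decreases by a factor of 3.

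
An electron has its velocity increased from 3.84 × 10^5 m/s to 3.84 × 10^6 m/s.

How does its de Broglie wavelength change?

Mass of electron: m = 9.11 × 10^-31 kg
The wavelength decreases by a factor of 10.

Using λ = h/(mv):

Initial wavelength: λ₁ = h/(mv₁) = 1.89 × 10^-9 m
Final wavelength: λ₂ = h/(mv₂) = 1.89 × 10^-10 m

Since λ ∝ 1/v, when velocity increases by a factor of 10, the wavelength decreases by a factor of 10.

λ₂/λ₁ = v₁/v₂ = 1/10

The wavelength decreases by a factor of 10.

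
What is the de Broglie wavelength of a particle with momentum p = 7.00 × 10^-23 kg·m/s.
9.47 × 10^-12 m

Using the de Broglie relation λ = h/p:

λ = h/p
λ = (6.626 × 10^-34 J·s) / (7.00 × 10^-23 kg·m/s)
λ = 9.47 × 10^-12 m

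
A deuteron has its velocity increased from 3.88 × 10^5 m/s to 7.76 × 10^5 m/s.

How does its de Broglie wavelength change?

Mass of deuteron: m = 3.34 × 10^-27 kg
The wavelength decreases by a factor of 2.

Using λ = h/(mv):

Initial wavelength: λ₁ = h/(mv₁) = 5.11 × 10^-13 m
Final wavelength: λ₂ = h/(mv₂) = 2.56 × 10^-13 m

Since λ ∝ 1/v, when velocity increases by a factor of 2, the wavelength decreases by a factor of 2.

λ₂/λ₁ = v₁/v₂ = 1/2

The wavelength decreases by a factor of 2.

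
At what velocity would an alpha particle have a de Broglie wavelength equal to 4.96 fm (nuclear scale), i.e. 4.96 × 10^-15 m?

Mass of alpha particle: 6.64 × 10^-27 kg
2.01 × 10^7 m/s

From λ = h/(mv), solve for v:

v = h/(mλ)
v = (6.626 × 10^-34 J·s) / (6.64 × 10^-27 kg × 4.96 × 10^-15 m)
v = 2.01 × 10^7 m/s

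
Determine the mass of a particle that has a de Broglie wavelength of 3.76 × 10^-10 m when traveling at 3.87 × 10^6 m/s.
4.55 × 10^-31 kg

From the de Broglie relation λ = h/(mv), we solve for m:

m = h/(λv)
m = (6.626 × 10^-34 J·s) / (3.76 × 10^-10 m × 3.87 × 10^6 m/s)
m = 4.55 × 10^-31 kg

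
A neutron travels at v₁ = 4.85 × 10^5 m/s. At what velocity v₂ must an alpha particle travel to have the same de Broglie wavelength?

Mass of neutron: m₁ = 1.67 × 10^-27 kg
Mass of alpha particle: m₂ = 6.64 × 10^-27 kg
v₂ = 1.22 × 10^5 m/s

For equal de Broglie wavelengths: λ₁ = λ₂

h/(m₁v₁) = h/(m₂v₂)
m₁v₁ = m₂v₂
v₂ = v₁ · (m₁/m₂)

v₂ = 4.85 × 10^5 m/s × (1.67 × 10^-27 kg / 6.64 × 10^-27 kg)
v₂ = 1.22 × 10^5 m/s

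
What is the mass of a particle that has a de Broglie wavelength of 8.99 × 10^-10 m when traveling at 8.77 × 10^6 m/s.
8.40 × 10^-32 kg

From the de Broglie relation λ = h/(mv), we solve for m:

m = h/(λv)
m = (6.626 × 10^-34 J·s) / (8.99 × 10^-10 m × 8.77 × 10^6 m/s)
m = 8.40 × 10^-32 kg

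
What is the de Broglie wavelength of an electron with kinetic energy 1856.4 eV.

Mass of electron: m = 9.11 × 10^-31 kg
2.85 × 10^-11 m

Using λ = h/√(2mKE):

First convert KE to Joules: KE = 1856.4 eV = 2.974 × 10^-16 J

λ = h/√(2mKE)
λ = (6.626 × 10^-34 J·s) / √(2 × 9.11 × 10^-31 kg × 2.974 × 10^-16 J)
λ = 2.85 × 10^-11 m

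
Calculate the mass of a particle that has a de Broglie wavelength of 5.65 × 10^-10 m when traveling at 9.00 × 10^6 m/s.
1.30 × 10^-31 kg

From the de Broglie relation λ = h/(mv), we solve for m:

m = h/(λv)
m = (6.626 × 10^-34 J·s) / (5.65 × 10^-10 m × 9.00 × 10^6 m/s)
m = 1.30 × 10^-31 kg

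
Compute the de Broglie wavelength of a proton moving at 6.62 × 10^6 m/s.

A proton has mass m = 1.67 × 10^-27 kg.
5.99 × 10^-14 m

Using the de Broglie relation λ = h/(mv):

λ = h/(mv)
λ = (6.626 × 10^-34 J·s) / (1.67 × 10^-27 kg × 6.62 × 10^6 m/s)
λ = 5.99 × 10^-14 m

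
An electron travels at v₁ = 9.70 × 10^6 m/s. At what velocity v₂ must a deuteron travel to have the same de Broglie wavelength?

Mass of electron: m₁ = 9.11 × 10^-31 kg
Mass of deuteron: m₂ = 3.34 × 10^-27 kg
v₂ = 2.65 × 10^3 m/s

For equal de Broglie wavelengths: λ₁ = λ₂

h/(m₁v₁) = h/(m₂v₂)
m₁v₁ = m₂v₂
v₂ = v₁ · (m₁/m₂)

v₂ = 9.70 × 10^6 m/s × (9.11 × 10^-31 kg / 3.34 × 10^-27 kg)
v₂ = 2.65 × 10^3 m/s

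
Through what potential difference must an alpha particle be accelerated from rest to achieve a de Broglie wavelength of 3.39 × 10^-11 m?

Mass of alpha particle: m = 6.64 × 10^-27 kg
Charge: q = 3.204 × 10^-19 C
8.98 × 10^-2 V

From λ = h/√(2mqV), we solve for V:

λ² = h²/(2mqV)
V = h²/(2mqλ²)
V = (6.626 × 10^-34 J·s)² / (2 × 6.64 × 10^-27 kg × 3.204 × 10^-19 C × (3.39 × 10^-11 m)²)
V = 8.98 × 10^-2 V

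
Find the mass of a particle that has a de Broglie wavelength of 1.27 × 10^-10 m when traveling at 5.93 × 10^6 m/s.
8.80 × 10^-31 kg

From the de Broglie relation λ = h/(mv), we solve for m:

m = h/(λv)
m = (6.626 × 10^-34 J·s) / (1.27 × 10^-10 m × 5.93 × 10^6 m/s)
m = 8.80 × 10^-31 kg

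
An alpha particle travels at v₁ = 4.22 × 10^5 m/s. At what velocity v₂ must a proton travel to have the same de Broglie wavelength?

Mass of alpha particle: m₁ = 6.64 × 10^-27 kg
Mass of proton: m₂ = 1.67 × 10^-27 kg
v₂ = 1.68 × 10^6 m/s

For equal de Broglie wavelengths: λ₁ = λ₂

h/(m₁v₁) = h/(m₂v₂)
m₁v₁ = m₂v₂
v₂ = v₁ · (m₁/m₂)

v₂ = 4.22 × 10^5 m/s × (6.64 × 10^-27 kg / 1.67 × 10^-27 kg)
v₂ = 1.68 × 10^6 m/s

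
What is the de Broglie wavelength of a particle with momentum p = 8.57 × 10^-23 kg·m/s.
7.73 × 10^-12 m

Using the de Broglie relation λ = h/p:

λ = h/p
λ = (6.626 × 10^-34 J·s) / (8.57 × 10^-23 kg·m/s)
λ = 7.73 × 10^-12 m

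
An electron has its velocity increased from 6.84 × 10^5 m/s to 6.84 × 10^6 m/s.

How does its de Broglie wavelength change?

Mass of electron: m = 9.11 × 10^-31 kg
The wavelength decreases by a factor of 10.

Using λ = h/(mv):

Initial wavelength: λ₁ = h/(mv₁) = 1.06 × 10^-9 m
Final wavelength: λ₂ = h/(mv₂) = 1.06 × 10^-10 m

Since λ ∝ 1/v, when velocity increases by a factor of 10, the wavelength decreases by a factor of 10.

λ₂/λ₁ = v₁/v₂ = 1/10

The wavelength decreases by a factor of 10.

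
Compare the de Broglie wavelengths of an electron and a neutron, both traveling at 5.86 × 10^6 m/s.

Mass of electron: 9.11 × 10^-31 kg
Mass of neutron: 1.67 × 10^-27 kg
The electron has the longer wavelength.

Using λ = h/(mv), since both particles have the same velocity, the wavelength depends only on mass.

For electron: λ₁ = h/(m₁v) = 1.24 × 10^-10 m
For neutron: λ₂ = h/(m₂v) = 6.77 × 10^-14 m

Since λ ∝ 1/m at constant velocity, the lighter particle has the longer wavelength.

The electron has the longer de Broglie wavelength.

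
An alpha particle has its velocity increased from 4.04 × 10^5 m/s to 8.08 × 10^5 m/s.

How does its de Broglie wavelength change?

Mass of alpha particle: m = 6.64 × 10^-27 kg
The wavelength decreases by a factor of 2.

Using λ = h/(mv):

Initial wavelength: λ₁ = h/(mv₁) = 2.47 × 10^-13 m
Final wavelength: λ₂ = h/(mv₂) = 1.24 × 10^-13 m

Since λ ∝ 1/v, when velocity increases by a factor of 2, the wavelength decreases by a factor of 2.

λ₂/λ₁ = v₁/v₂ = 1/2

The wavelength decreases by a factor of 2.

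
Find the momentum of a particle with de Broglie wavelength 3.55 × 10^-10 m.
1.87 × 10^-24 kg·m/s

From the de Broglie relation λ = h/p, we solve for p:

p = h/λ
p = (6.626 × 10^-34 J·s) / (3.55 × 10^-10 m)
p = 1.87 × 10^-24 kg·m/s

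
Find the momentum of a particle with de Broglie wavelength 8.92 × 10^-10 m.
7.43 × 10^-25 kg·m/s

From the de Broglie relation λ = h/p, we solve for p:

p = h/λ
p = (6.626 × 10^-34 J·s) / (8.92 × 10^-10 m)
p = 7.43 × 10^-25 kg·m/s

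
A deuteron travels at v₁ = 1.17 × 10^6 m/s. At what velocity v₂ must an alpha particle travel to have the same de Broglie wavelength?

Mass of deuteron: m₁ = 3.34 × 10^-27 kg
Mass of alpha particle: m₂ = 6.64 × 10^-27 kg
v₂ = 5.89 × 10^5 m/s

For equal de Broglie wavelengths: λ₁ = λ₂

h/(m₁v₁) = h/(m₂v₂)
m₁v₁ = m₂v₂
v₂ = v₁ · (m₁/m₂)

v₂ = 1.17 × 10^6 m/s × (3.34 × 10^-27 kg / 6.64 × 10^-27 kg)
v₂ = 5.89 × 10^5 m/s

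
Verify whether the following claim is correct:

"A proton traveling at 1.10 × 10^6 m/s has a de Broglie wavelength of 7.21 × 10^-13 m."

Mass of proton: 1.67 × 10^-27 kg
False

The claim is incorrect.

Using λ = h/(mv):
λ = (6.626 × 10^-34 J·s) / (1.67 × 10^-27 kg × 1.10 × 10^6 m/s)
λ = 3.61 × 10^-13 m

The actual wavelength differs from the claimed 7.21 × 10^-13 m.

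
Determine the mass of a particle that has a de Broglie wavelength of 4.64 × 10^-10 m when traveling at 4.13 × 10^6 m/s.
3.46 × 10^-31 kg

From the de Broglie relation λ = h/(mv), we solve for m:

m = h/(λv)
m = (6.626 × 10^-34 J·s) / (4.64 × 10^-10 m × 4.13 × 10^6 m/s)
m = 3.46 × 10^-31 kg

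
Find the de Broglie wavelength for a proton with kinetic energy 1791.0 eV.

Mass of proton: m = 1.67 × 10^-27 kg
6.77 × 10^-13 m

Using λ = h/√(2mKE):

First convert KE to Joules: KE = 1791.0 eV = 2.869 × 10^-16 J

λ = h/√(2mKE)
λ = (6.626 × 10^-34 J·s) / √(2 × 1.67 × 10^-27 kg × 2.869 × 10^-16 J)
λ = 6.77 × 10^-13 m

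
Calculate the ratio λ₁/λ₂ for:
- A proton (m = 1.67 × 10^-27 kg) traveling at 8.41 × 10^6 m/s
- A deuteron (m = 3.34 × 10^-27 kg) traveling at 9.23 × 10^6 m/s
λ₁/λ₂ = 2.20

Using λ = h/(mv):

λ₁ = h/(m₁v₁) = 4.72 × 10^-14 m
λ₂ = h/(m₂v₂) = 2.15 × 10^-14 m

Ratio λ₁/λ₂ = (m₂v₂)/(m₁v₁)
         = (3.34 × 10^-27 kg × 9.23 × 10^6 m/s) / (1.67 × 10^-27 kg × 8.41 × 10^6 m/s)
         = 2.20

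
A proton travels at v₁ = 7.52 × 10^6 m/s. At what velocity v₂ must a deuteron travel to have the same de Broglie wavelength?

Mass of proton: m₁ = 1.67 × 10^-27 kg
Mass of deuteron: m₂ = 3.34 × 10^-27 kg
v₂ = 3.76 × 10^6 m/s

For equal de Broglie wavelengths: λ₁ = λ₂

h/(m₁v₁) = h/(m₂v₂)
m₁v₁ = m₂v₂
v₂ = v₁ · (m₁/m₂)

v₂ = 7.52 × 10^6 m/s × (1.67 × 10^-27 kg / 3.34 × 10^-27 kg)
v₂ = 3.76 × 10^6 m/s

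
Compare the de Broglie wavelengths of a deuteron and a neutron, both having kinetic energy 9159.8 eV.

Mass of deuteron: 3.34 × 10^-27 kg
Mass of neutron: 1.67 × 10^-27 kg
The neutron has the longer wavelength.

Using λ = h/√(2mKE):

For deuteron: λ₁ = h/√(2m₁KE) = 2.12 × 10^-13 m
For neutron: λ₂ = h/√(2m₂KE) = 2.99 × 10^-13 m

Since λ ∝ 1/√m at constant kinetic energy, the lighter particle has the longer wavelength.

The neutron has the longer de Broglie wavelength.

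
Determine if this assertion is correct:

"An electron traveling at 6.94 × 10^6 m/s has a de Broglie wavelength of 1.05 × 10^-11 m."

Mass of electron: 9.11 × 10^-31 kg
False

The claim is incorrect.

Using λ = h/(mv):
λ = (6.626 × 10^-34 J·s) / (9.11 × 10^-31 kg × 6.94 × 10^6 m/s)
λ = 1.05 × 10^-10 m

The actual wavelength differs from the claimed 1.05 × 10^-11 m.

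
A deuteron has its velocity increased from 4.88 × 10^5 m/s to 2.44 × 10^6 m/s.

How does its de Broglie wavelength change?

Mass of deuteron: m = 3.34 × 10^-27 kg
The wavelength decreases by a factor of 5.

Using λ = h/(mv):

Initial wavelength: λ₁ = h/(mv₁) = 4.07 × 10^-13 m
Final wavelength: λ₂ = h/(mv₂) = 8.13 × 10^-14 m

Since λ ∝ 1/v, when velocity increases by a factor of 5, the wavelength decreases by a factor of 5.

λ₂/λ₁ = v₁/v₂ = 1/5

The wavelength decreases by a factor of 5.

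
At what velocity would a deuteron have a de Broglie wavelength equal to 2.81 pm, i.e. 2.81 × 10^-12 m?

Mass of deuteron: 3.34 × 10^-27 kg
7.06 × 10^4 m/s

From λ = h/(mv), solve for v:

v = h/(mλ)
v = (6.626 × 10^-34 J·s) / (3.34 × 10^-27 kg × 2.81 × 10^-12 m)
v = 7.06 × 10^4 m/s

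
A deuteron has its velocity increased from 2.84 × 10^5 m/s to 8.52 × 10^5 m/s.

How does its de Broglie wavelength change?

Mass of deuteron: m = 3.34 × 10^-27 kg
The wavelength decreases by a factor of 3.

Using λ = h/(mv):

Initial wavelength: λ₁ = h/(mv₁) = 6.99 × 10^-13 m
Final wavelength: λ₂ = h/(mv₂) = 2.33 × 10^-13 m

Since λ ∝ 1/v, when velocity increases by a factor of 3, the wavelength decreases by a factor of 3.

λ₂/λ₁ = v₁/v₂ = 1/3

The wavelength decreases by a factor of 3.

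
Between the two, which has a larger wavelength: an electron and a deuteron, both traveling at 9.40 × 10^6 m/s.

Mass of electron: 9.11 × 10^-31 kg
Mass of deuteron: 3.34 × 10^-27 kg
The electron has the longer wavelength.

Using λ = h/(mv), since both particles have the same velocity, the wavelength depends only on mass.

For electron: λ₁ = h/(m₁v) = 7.74 × 10^-11 m
For deuteron: λ₂ = h/(m₂v) = 2.11 × 10^-14 m

Since λ ∝ 1/m at constant velocity, the lighter particle has the longer wavelength.

The electron has the longer de Broglie wavelength.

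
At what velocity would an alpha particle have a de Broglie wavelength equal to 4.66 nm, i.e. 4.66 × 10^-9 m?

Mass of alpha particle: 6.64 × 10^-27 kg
2.14 × 10^1 m/s

From λ = h/(mv), solve for v:

v = h/(mλ)
v = (6.626 × 10^-34 J·s) / (6.64 × 10^-27 kg × 4.66 × 10^-9 m)
v = 2.14 × 10^1 m/s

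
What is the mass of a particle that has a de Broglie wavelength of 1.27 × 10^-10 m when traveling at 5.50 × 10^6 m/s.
9.49 × 10^-31 kg

From the de Broglie relation λ = h/(mv), we solve for m:

m = h/(λv)
m = (6.626 × 10^-34 J·s) / (1.27 × 10^-10 m × 5.50 × 10^6 m/s)
m = 9.49 × 10^-31 kg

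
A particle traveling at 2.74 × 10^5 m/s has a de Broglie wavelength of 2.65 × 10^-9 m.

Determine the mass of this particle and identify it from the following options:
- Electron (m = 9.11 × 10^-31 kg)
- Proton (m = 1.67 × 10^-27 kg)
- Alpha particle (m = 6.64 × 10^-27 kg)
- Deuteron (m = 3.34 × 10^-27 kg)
The particle is an electron.

From λ = h/(mv), solve for mass:

m = h/(λv)
m = (6.626 × 10^-34 J·s) / (2.65 × 10^-9 m × 2.74 × 10^5 m/s)
m = 9.13 × 10^-31 kg

Comparing with the listed masses, this is closest to an electron.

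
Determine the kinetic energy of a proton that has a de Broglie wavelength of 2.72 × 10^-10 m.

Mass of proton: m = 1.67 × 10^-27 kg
1.78 × 10^-21 J (or 0.0111 eV)

From λ = h/√(2mKE), we solve for KE:

λ² = h²/(2mKE)
KE = h²/(2mλ²)
KE = (6.626 × 10^-34 J·s)² / (2 × 1.67 × 10^-27 kg × (2.72 × 10^-10 m)²)
KE = 1.78 × 10^-21 J
KE = 0.0111 eV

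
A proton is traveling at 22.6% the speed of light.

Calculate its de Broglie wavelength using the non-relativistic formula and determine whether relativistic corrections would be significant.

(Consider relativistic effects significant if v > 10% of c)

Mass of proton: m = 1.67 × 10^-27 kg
Yes, relativistic corrections are needed.

Using the non-relativistic de Broglie formula λ = h/(mv):

v = 22.6% × c = 6.775 × 10^7 m/s

λ = h/(mv)
λ = (6.626 × 10^-34 J·s) / (1.67 × 10^-27 kg × 6.775 × 10^7 m/s)
λ = 5.86 × 10^-15 m

Since v = 22.6% of c > 10% of c, relativistic corrections ARE significant and the actual wavelength would differ from this non-relativistic estimate.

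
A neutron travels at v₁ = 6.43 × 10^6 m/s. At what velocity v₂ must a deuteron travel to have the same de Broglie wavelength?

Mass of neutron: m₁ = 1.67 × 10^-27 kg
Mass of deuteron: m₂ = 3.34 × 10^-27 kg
v₂ = 3.22 × 10^6 m/s

For equal de Broglie wavelengths: λ₁ = λ₂

h/(m₁v₁) = h/(m₂v₂)
m₁v₁ = m₂v₂
v₂ = v₁ · (m₁/m₂)

v₂ = 6.43 × 10^6 m/s × (1.67 × 10^-27 kg / 3.34 × 10^-27 kg)
v₂ = 3.22 × 10^6 m/s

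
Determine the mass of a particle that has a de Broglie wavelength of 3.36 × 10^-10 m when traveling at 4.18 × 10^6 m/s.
4.72 × 10^-31 kg

From the de Broglie relation λ = h/(mv), we solve for m:

m = h/(λv)
m = (6.626 × 10^-34 J·s) / (3.36 × 10^-10 m × 4.18 × 10^6 m/s)
m = 4.72 × 10^-31 kg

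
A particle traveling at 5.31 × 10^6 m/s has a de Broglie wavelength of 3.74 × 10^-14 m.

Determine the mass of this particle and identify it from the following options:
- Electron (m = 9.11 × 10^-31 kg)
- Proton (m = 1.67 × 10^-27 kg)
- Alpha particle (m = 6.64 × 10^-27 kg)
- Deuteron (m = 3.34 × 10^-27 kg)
The particle is a deuteron.

From λ = h/(mv), solve for mass:

m = h/(λv)
m = (6.626 × 10^-34 J·s) / (3.74 × 10^-14 m × 5.31 × 10^6 m/s)
m = 3.34 × 10^-27 kg

Comparing with the listed masses, this is closest to a deuteron.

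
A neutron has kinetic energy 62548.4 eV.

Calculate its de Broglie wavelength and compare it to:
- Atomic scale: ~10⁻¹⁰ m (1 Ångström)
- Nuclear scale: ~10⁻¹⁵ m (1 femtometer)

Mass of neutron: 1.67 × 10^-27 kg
λ = 1.15 × 10^-13 m, which is between nuclear and atomic scales.

Using λ = h/√(2mKE):

KE = 62548.4 eV = 1.002 × 10^-14 J

λ = h/√(2mKE)
λ = (6.626 × 10^-34 J·s) / √(2 × 1.67 × 10^-27 kg × 1.002 × 10^-14 J)
λ = 1.15 × 10^-13 m

Comparison:
- Atomic scale (10⁻¹⁰ m): λ is 0.0011× this size
- Nuclear scale (10⁻¹⁵ m): λ is 1.1e+02× this size

The wavelength is between nuclear and atomic scales.

This wavelength is appropriate for probing atomic structure but too large for nuclear physics experiments.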